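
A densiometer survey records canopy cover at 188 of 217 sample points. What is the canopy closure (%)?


Formula: Canopy closure = covered points / total points * 100
Closure = 188 / 217 * 100
Closure = 0.8664 * 100 = 86.6%

86.6


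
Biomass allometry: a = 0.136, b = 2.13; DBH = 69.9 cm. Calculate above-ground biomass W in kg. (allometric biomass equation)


Formula: W = a * DBH^b  (allometric power law)
DBH^b = 69.9^2.13 = 8486.6518
W = 0.136 * 8486.6518 = 1154.2 kg

1154.2


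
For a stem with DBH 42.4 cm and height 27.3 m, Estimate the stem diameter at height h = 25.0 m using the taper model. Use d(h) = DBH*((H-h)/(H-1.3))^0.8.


Taper: d(h) = DBH * ((H - h) / (H - 1.3))^0.8
Numerator = H - h = 27.3 - 25.0 = 2.3 m
Denominator = H - 1.3 = 27.3 - 1.3 = 26.0 m
Ratio = 2.3 / 26.0 = 0.08846
d = 42.4 * 0.08846^0.8 = 6.1 cm

6.1


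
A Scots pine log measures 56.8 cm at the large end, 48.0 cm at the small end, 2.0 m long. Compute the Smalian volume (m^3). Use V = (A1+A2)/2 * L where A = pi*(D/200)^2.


Smalian: V = (A1 + A2)/2 * L,  A = pi*(D/200)^2
A1 = pi*(56.8/200)^2 = 0.253388 m^2
A2 = pi*(48.0/200)^2 = 0.180956 m^2
V = (0.253388+0.180956)/2*2.0 = 0.4343 m^3

0.4343


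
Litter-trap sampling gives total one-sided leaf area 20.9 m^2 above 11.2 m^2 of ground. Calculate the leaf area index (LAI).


Formula: LAI = total leaf area / ground area  (dimensionless)
LAI = 20.9 m^2 / 11.2 m^2
LAI = 1.87

1.87


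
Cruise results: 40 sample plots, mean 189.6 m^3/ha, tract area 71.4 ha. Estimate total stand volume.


Formula: Total Volume = Mean Volume per ha * Total Area
Total Volume = 189.6 m^3/ha * 71.4 ha
Total Volume = 13537 m^3

13537


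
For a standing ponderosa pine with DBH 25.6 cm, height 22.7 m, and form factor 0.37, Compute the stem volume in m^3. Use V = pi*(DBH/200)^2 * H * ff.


Formula: V = pi * (DBH/200)^2 * H * ff
Radius = DBH/200 = 25.6/200 = 0.128 m
Radius^2 = 0.128^2 = 0.016384 m^2
V = pi * 0.016384 * 22.7 * 0.37
V = 0.432 m^3

0.432


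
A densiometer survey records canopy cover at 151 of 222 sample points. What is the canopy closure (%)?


Formula: Canopy closure = covered points / total points * 100
Closure = 151 / 222 * 100
Closure = 0.6802 * 100 = 68.0%

68.0


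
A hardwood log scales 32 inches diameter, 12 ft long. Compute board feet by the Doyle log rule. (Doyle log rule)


Doyle: BF = (D - 4)^2 * L / 16
Adjusted diameter = 32 - 4 = 28 in
(D-4)^2 = 28^2 = 784
BF = 784 * 12 / 16 = 588 BF

588


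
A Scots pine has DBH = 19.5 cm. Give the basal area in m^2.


Formula: BA = pi * (DBH/2)^2 / 10000  (cm^2 to m^2)
Radius = DBH/2 = 19.5/2 = 9.75 cm
BA = pi * 9.75^2 / 10000
   = 298.6477 cm^2 / 10000
   = 0.0299 m^2

0.0299


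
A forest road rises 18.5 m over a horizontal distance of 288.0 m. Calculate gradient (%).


Formula: Gradient = rise / run * 100
Gradient = 18.5 / 288.0 * 100 = 6.4%

6.4


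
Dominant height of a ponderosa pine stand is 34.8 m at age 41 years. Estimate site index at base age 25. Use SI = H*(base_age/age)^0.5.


Formula: SI = H_dom * (base_age / age)^0.5
Age ratio = 25 / 41 = 0.60976
sqrt(age_ratio) = 0.78087
SI = 34.8 * 0.78087 = 27.2 m

27.2


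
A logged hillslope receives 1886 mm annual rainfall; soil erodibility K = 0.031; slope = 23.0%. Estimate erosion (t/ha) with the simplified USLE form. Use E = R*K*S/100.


Formula: E = R * K * S / 100  (simplified USLE)
R * K = 1886 * 0.031 = 58.466
E = 58.466 * 23.0 / 100 = 13.45 t/ha

13.45


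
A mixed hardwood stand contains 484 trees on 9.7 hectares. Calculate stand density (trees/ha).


Formula: Stand Density = N_trees / Area_ha
Density = 484 trees / 9.7 ha
Density = 50 trees/ha

50


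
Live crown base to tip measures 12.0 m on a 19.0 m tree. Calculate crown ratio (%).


Formula: Crown Ratio = (Crown Length / Total Height) * 100
CR = (12.0 m / 19.0 m) * 100
CR = 0.6316 * 100 = 63.2%

63.2


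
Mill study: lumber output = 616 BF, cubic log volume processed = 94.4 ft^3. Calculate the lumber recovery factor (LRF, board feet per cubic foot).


Formula: LRF = Lumber Output (BF) / Log Input (ft^3)
LRF = 616 BF / 94.4 ft^3
LRF = 6.53 BF/ft^3

6.53


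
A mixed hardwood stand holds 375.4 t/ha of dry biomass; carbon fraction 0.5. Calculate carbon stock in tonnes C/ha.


Formula: Carbon Stock = Biomass * Carbon Fraction
C = 375.4 t/ha * 0.5
C = 187.7 t C/ha

187.7


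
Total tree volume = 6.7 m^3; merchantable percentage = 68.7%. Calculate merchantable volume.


Formula: MV = V_total * (merchantable_pct / 100)
Merchantable fraction = 68.7% / 100 = 0.687
MV = 6.7 m^3 * 0.687 = 4.603 m^3

4.603


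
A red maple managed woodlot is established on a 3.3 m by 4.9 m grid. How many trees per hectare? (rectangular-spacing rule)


Formula: TPH = 10000 m^2/ha / (spacing_x * spacing_y)
Area per tree = 3.3 m * 4.9 m = 16.17 m^2
TPH = 10000 / 16.17 = 618 trees/ha

618


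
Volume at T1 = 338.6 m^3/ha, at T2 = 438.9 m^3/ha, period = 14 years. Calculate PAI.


Formula: PAI = (V_T2 - V_T1) / (T2 - T1)
Volume increment = 438.9 - 338.6 = 100.3 m^3/ha
PAI = 100.3 / 14 = 7.16 m^3/ha/year

7.16


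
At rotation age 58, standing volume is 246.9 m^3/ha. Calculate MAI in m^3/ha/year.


Formula: MAI = Total Volume / Stand Age
MAI = 246.9 m^3/ha / 58 years
MAI = 4.26 m^3/ha/year

4.26


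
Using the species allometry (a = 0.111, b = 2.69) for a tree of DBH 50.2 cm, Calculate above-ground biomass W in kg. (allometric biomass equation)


Formula: W = a * DBH^b  (allometric power law)
DBH^b = 50.2^2.69 = 37574.4817
W = 0.111 * 37574.4817 = 4170.8 kg

4170.8


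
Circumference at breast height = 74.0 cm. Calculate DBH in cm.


Formula: DBH = C / pi
DBH = 74.0 / pi
pi = 3.14159...
DBH = 23.6 cm

23.6


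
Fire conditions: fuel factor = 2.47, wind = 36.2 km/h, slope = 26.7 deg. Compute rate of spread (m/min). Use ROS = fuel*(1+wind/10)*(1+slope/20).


Formula: ROS = fuel * (1 + wind/10) * (1 + slope/20)
Wind factor = 1 + 36.2/10 = 4.62
Slope factor = 1 + 26.7/20 = 2.335
ROS = 2.47 * 4.62 * 2.335 = 26.65 m/min

26.65


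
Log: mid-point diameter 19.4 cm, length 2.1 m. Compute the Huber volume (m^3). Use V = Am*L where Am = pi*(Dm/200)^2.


Huber: V = Am * L,  Am = pi*(Dm/200)^2
Am = pi*(19.4/200)^2 = 0.029559 m^2
V = 0.029559*2.1 = 0.0621 m^3

0.0621


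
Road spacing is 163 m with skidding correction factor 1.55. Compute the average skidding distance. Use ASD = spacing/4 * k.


Formula: ASD = (spacing / 4) * correction
Uncorrected distance = spacing / 4 = 163 / 4 = 40.75 m
ASD = 40.75 * 1.55 = 63 m

63


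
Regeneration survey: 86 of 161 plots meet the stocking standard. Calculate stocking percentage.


Formula: Stocking % = stocked plots / total plots * 100
Stocking = 86 / 161 * 100
Stocking = 0.5342 * 100 = 53.4%

53.4


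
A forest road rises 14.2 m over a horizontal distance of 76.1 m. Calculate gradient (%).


Formula: Gradient = rise / run * 100
Gradient = 14.2 / 76.1 * 100 = 18.7%

18.7


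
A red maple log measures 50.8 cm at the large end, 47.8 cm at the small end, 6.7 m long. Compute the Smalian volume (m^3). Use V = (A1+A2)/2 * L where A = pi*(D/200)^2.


Smalian: V = (A1 + A2)/2 * L,  A = pi*(D/200)^2
A1 = pi*(50.8/200)^2 = 0.202683 m^2
A2 = pi*(47.8/200)^2 = 0.179451 m^2
V = (0.202683+0.179451)/2*6.7 = 1.2801 m^3

1.2801


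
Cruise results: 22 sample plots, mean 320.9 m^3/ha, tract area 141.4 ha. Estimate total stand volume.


Formula: Total Volume = Mean Volume per ha * Total Area
Total Volume = 320.9 m^3/ha * 141.4 ha
Total Volume = 45375 m^3

45375


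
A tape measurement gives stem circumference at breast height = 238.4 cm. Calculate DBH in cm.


Formula: DBH = C / pi
DBH = 238.4 / pi
pi = 3.14159...
DBH = 75.9 cm

75.9


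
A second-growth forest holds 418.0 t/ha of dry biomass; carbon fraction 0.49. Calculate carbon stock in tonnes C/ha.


Formula: Carbon Stock = Biomass * Carbon Fraction
C = 418.0 t/ha * 0.49
C = 204.8 t C/ha

204.8


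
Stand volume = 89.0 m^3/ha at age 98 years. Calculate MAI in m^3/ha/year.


Formula: MAI = Total Volume / Stand Age
MAI = 89.0 m^3/ha / 98 years
MAI = 0.91 m^3/ha/year

0.91


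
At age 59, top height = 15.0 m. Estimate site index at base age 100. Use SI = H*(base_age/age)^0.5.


Formula: SI = H_dom * (base_age / age)^0.5
Age ratio = 100 / 59 = 1.69492
sqrt(age_ratio) = 1.30189
SI = 15.0 * 1.30189 = 19.5 m

19.5


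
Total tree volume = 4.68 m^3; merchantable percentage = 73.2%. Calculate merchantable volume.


Formula: MV = V_total * (merchantable_pct / 100)
Merchantable fraction = 73.2% / 100 = 0.732
MV = 4.68 m^3 * 0.732 = 3.426 m^3

3.426


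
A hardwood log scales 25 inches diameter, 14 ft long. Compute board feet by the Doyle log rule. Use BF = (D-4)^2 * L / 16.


Doyle: BF = (D - 4)^2 * L / 16
Adjusted diameter = 25 - 4 = 21 in
(D-4)^2 = 21^2 = 441
BF = 441 * 14 / 16 = 386 BF

386


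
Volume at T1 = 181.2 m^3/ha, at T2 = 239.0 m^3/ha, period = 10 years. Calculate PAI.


Formula: PAI = (V_T2 - V_T1) / (T2 - T1)
Volume increment = 239.0 - 181.2 = 57.8 m^3/ha
PAI = 57.8 / 10 = 5.78 m^3/ha/year

5.78


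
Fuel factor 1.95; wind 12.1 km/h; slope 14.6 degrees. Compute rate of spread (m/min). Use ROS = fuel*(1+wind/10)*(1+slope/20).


Formula: ROS = fuel * (1 + wind/10) * (1 + slope/20)
Wind factor = 1 + 12.1/10 = 2.21
Slope factor = 1 + 14.6/20 = 1.73
ROS = 1.95 * 2.21 * 1.73 = 7.46 m/min

7.46


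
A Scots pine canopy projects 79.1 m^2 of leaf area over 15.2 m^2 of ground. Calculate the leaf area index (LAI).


Formula: LAI = total leaf area / ground area  (dimensionless)
LAI = 79.1 m^2 / 15.2 m^2
LAI = 5.2

5.2


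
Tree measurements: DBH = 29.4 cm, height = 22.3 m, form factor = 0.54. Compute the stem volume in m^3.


Formula: V = pi * (DBH/200)^2 * H * ff
Radius = DBH/200 = 29.4/200 = 0.147 m
Radius^2 = 0.147^2 = 0.021609 m^2
V = pi * 0.021609 * 22.3 * 0.54
V = 0.817 m^3

0.817


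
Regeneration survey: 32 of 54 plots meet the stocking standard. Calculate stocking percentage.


Formula: Stocking % = stocked plots / total plots * 100
Stocking = 32 / 54 * 100
Stocking = 0.5926 * 100 = 59.3%

59.3


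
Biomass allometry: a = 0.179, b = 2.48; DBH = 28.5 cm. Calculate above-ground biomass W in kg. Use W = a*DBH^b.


Formula: W = a * DBH^b  (allometric power law)
DBH^b = 28.5^2.48 = 4055.2278
W = 0.179 * 4055.2278 = 725.9 kg

725.9


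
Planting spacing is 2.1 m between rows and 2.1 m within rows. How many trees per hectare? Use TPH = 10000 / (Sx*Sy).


Formula: TPH = 10000 m^2/ha / (spacing_x * spacing_y)
Area per tree = 2.1 m * 2.1 m = 4.41 m^2
TPH = 10000 / 4.41 = 2268 trees/ha

2268


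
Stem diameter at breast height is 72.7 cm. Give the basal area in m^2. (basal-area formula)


Formula: BA = pi * (DBH/2)^2 / 10000  (cm^2 to m^2)
Radius = DBH/2 = 72.7/2 = 36.35 cm
BA = pi * 36.35^2 / 10000
   = 4151.0571 cm^2 / 10000
   = 0.4151 m^2

0.4151


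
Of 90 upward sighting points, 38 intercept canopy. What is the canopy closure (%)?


Formula: Canopy closure = covered points / total points * 100
Closure = 38 / 90 * 100
Closure = 0.4222 * 100 = 42.2%

42.2


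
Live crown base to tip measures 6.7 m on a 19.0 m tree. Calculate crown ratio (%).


Formula: Crown Ratio = (Crown Length / Total Height) * 100
CR = (6.7 m / 19.0 m) * 100
CR = 0.3526 * 100 = 35.3%

35.3


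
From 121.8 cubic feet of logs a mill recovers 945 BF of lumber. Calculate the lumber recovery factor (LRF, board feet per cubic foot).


Formula: LRF = Lumber Output (BF) / Log Input (ft^3)
LRF = 945 BF / 121.8 ft^3
LRF = 7.76 BF/ft^3

7.76


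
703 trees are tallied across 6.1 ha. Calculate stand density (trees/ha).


Formula: Stand Density = N_trees / Area_ha
Density = 703 trees / 6.1 ha
Density = 115 trees/ha

115


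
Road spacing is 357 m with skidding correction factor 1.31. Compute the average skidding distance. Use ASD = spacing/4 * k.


Formula: ASD = (spacing / 4) * correction
Uncorrected distance = spacing / 4 = 357 / 4 = 89.25 m
ASD = 89.25 * 1.31 = 117 m

117


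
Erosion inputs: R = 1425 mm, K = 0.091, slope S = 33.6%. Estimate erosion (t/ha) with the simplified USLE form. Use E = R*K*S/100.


Formula: E = R * K * S / 100  (simplified USLE)
R * K = 1425 * 0.091 = 129.675
E = 129.675 * 33.6 / 100 = 43.57 t/ha

43.57


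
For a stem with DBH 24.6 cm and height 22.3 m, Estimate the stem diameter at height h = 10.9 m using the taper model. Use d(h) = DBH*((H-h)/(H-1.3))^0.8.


Taper: d(h) = DBH * ((H - h) / (H - 1.3))^0.8
Numerator = H - h = 22.3 - 10.9 = 11.4 m
Denominator = H - 1.3 = 22.3 - 1.3 = 21.0 m
Ratio = 11.4 / 21.0 = 0.54286
d = 24.6 * 0.54286^0.8 = 15.1 cm

15.1


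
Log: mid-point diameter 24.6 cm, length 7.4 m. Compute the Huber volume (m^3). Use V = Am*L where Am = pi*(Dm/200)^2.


Huber: V = Am * L,  Am = pi*(Dm/200)^2
Am = pi*(24.6/200)^2 = 0.047529 m^2
V = 0.047529*7.4 = 0.3517 m^3

0.3517


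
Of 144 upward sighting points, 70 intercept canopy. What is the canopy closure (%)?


Formula: Canopy closure = covered points / total points * 100
Closure = 70 / 144 * 100
Closure = 0.4861 * 100 = 48.6%

48.6


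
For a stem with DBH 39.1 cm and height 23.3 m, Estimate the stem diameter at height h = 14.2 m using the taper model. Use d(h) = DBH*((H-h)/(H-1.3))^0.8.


Taper: d(h) = DBH * ((H - h) / (H - 1.3))^0.8
Numerator = H - h = 23.3 - 14.2 = 9.1 m
Denominator = H - 1.3 = 23.3 - 1.3 = 22.0 m
Ratio = 9.1 / 22.0 = 0.41364
d = 39.1 * 0.41364^0.8 = 19.3 cm

19.3


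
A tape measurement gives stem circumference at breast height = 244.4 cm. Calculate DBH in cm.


Formula: DBH = C / pi
DBH = 244.4 / pi
pi = 3.14159...
DBH = 77.8 cm

77.8


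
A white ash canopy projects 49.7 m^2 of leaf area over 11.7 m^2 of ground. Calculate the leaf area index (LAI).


Formula: LAI = total leaf area / ground area  (dimensionless)
LAI = 49.7 m^2 / 11.7 m^2
LAI = 4.25

4.25


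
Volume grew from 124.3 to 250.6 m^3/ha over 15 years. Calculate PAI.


Formula: PAI = (V_T2 - V_T1) / (T2 - T1)
Volume increment = 250.6 - 124.3 = 126.3 m^3/ha
PAI = 126.3 / 15 = 8.42 m^3/ha/year

8.42


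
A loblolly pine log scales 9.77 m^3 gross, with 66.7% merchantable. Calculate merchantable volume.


Formula: MV = V_total * (merchantable_pct / 100)
Merchantable fraction = 66.7% / 100 = 0.667
MV = 9.77 m^3 * 0.667 = 6.517 m^3

6.517


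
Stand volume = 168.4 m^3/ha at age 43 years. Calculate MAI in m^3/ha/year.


Formula: MAI = Total Volume / Stand Age
MAI = 168.4 m^3/ha / 43 years
MAI = 3.92 m^3/ha/year

3.92


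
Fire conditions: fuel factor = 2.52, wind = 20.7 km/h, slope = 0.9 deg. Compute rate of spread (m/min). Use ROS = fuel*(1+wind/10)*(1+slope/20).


Formula: ROS = fuel * (1 + wind/10) * (1 + slope/20)
Wind factor = 1 + 20.7/10 = 3.07
Slope factor = 1 + 0.9/20 = 1.045
ROS = 2.52 * 3.07 * 1.045 = 8.08 m/min

8.08


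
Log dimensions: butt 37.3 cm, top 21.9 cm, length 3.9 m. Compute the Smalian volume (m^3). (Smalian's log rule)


Smalian: V = (A1 + A2)/2 * L,  A = pi*(D/200)^2
A1 = pi*(37.3/200)^2 = 0.109272 m^2
A2 = pi*(21.9/200)^2 = 0.037668 m^2
V = (0.109272+0.037668)/2*3.9 = 0.2865 m^3

0.2865


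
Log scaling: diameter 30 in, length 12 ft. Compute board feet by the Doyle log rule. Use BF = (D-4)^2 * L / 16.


Doyle: BF = (D - 4)^2 * L / 16
Adjusted diameter = 30 - 4 = 26 in
(D-4)^2 = 26^2 = 676
BF = 676 * 12 / 16 = 507 BF

507


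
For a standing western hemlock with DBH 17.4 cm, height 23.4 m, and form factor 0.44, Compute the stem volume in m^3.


Formula: V = pi * (DBH/200)^2 * H * ff
Radius = DBH/200 = 17.4/200 = 0.087 m
Radius^2 = 0.087^2 = 0.007569 m^2
V = pi * 0.007569 * 23.4 * 0.44
V = 0.245 m^3

0.245


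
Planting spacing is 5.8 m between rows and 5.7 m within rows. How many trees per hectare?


Formula: TPH = 10000 m^2/ha / (spacing_x * spacing_y)
Area per tree = 5.8 m * 5.7 m = 33.06 m^2
TPH = 10000 / 33.06 = 302 trees/ha

302


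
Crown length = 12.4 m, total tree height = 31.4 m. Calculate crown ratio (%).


Formula: Crown Ratio = (Crown Length / Total Height) * 100
CR = (12.4 m / 31.4 m) * 100
CR = 0.3949 * 100 = 39.5%

39.5


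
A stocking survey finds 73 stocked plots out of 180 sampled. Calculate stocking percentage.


Formula: Stocking % = stocked plots / total plots * 100
Stocking = 73 / 180 * 100
Stocking = 0.4056 * 100 = 40.6%

40.6


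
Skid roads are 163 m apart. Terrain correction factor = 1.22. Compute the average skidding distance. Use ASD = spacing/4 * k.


Formula: ASD = (spacing / 4) * correction
Uncorrected distance = spacing / 4 = 163 / 4 = 40.75 m
ASD = 40.75 * 1.22 = 50 m

50


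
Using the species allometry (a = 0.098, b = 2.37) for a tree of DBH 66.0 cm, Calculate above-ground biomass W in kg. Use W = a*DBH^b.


Formula: W = a * DBH^b  (allometric power law)
DBH^b = 66.0^2.37 = 20526.6996
W = 0.098 * 20526.6996 = 2011.6 kg

2011.6


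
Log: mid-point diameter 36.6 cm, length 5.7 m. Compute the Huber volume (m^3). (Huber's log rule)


Huber: V = Am * L,  Am = pi*(Dm/200)^2
Am = pi*(36.6/200)^2 = 0.105209 m^2
V = 0.105209*5.7 = 0.5997 m^3

0.5997


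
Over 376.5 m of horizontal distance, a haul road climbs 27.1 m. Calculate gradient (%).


Formula: Gradient = rise / run * 100
Gradient = 27.1 / 376.5 * 100 = 7.2%

7.2


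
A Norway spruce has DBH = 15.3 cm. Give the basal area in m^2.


Formula: BA = pi * (DBH/2)^2 / 10000  (cm^2 to m^2)
Radius = DBH/2 = 15.3/2 = 7.65 cm
BA = pi * 7.65^2 / 10000
   = 183.8539 cm^2 / 10000
   = 0.0184 m^2

0.0184


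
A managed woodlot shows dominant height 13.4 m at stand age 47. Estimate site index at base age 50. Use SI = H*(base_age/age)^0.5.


Formula: SI = H_dom * (base_age / age)^0.5
Age ratio = 50 / 47 = 1.06383
sqrt(age_ratio) = 1.03142
SI = 13.4 * 1.03142 = 13.8 m

13.8


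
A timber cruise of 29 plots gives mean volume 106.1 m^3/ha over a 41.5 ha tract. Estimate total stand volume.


Formula: Total Volume = Mean Volume per ha * Total Area
Total Volume = 106.1 m^3/ha * 41.5 ha
Total Volume = 4403 m^3

4403


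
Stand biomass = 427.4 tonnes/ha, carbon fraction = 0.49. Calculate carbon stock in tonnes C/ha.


Formula: Carbon Stock = Biomass * Carbon Fraction
C = 427.4 t/ha * 0.49
C = 209.4 t C/ha

209.4


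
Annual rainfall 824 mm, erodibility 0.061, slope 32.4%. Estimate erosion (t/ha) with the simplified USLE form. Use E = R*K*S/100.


Formula: E = R * K * S / 100  (simplified USLE)
R * K = 824 * 0.061 = 50.264
E = 50.264 * 32.4 / 100 = 16.29 t/ha

16.29


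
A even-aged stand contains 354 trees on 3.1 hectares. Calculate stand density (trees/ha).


Formula: Stand Density = N_trees / Area_ha
Density = 354 trees / 3.1 ha
Density = 114 trees/ha

114


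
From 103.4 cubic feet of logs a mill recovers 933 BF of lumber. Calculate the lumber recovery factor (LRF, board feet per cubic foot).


Formula: LRF = Lumber Output (BF) / Log Input (ft^3)
LRF = 933 BF / 103.4 ft^3
LRF = 9.02 BF/ft^3

9.02


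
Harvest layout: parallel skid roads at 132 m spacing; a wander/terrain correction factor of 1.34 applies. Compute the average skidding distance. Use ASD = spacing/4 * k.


Formula: ASD = (spacing / 4) * correction
Uncorrected distance = spacing / 4 = 132 / 4 = 33 m
ASD = 33 * 1.34 = 44 m

44


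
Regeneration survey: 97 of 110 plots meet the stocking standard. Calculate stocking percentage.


Formula: Stocking % = stocked plots / total plots * 100
Stocking = 97 / 110 * 100
Stocking = 0.8818 * 100 = 88.2%

88.2


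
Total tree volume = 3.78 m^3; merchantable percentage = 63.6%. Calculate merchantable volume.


Formula: MV = V_total * (merchantable_pct / 100)
Merchantable fraction = 63.6% / 100 = 0.636
MV = 3.78 m^3 * 0.636 = 2.404 m^3

2.404


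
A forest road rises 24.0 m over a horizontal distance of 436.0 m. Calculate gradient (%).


Formula: Gradient = rise / run * 100
Gradient = 24.0 / 436.0 * 100 = 5.5%

5.5


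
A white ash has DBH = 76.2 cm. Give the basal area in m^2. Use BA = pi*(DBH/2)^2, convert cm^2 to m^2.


Formula: BA = pi * (DBH/2)^2 / 10000  (cm^2 to m^2)
Radius = DBH/2 = 76.2/2 = 38.1 cm
BA = pi * 38.1^2 / 10000
   = 4560.3673 cm^2 / 10000
   = 0.456 m^2

0.456


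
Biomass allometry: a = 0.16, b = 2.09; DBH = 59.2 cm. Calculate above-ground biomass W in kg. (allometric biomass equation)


Formula: W = a * DBH^b  (allometric power law)
DBH^b = 59.2^2.09 = 5060.0216
W = 0.16 * 5060.0216 = 809.6 kg

809.6


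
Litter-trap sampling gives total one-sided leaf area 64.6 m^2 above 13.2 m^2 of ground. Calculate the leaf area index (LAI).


Formula: LAI = total leaf area / ground area  (dimensionless)
LAI = 64.6 m^2 / 13.2 m^2
LAI = 4.89

4.89


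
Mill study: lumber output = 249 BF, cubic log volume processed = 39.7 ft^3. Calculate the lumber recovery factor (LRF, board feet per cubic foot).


Formula: LRF = Lumber Output (BF) / Log Input (ft^3)
LRF = 249 BF / 39.7 ft^3
LRF = 6.27 BF/ft^3

6.27


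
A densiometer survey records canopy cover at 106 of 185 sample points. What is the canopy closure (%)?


Formula: Canopy closure = covered points / total points * 100
Closure = 106 / 185 * 100
Closure = 0.573 * 100 = 57.3%

57.3


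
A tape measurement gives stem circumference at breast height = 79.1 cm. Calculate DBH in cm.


Formula: DBH = C / pi
DBH = 79.1 / pi
pi = 3.14159...
DBH = 25.2 cm

25.2


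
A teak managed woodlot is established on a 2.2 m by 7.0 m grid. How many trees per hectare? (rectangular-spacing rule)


Formula: TPH = 10000 m^2/ha / (spacing_x * spacing_y)
Area per tree = 2.2 m * 7.0 m = 15.4 m^2
TPH = 10000 / 15.4 = 649 trees/ha

649


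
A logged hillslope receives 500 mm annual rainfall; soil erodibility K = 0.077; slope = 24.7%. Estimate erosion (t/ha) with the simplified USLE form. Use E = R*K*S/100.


Formula: E = R * K * S / 100  (simplified USLE)
R * K = 500 * 0.077 = 38.5
E = 38.5 * 24.7 / 100 = 9.51 t/ha

9.51


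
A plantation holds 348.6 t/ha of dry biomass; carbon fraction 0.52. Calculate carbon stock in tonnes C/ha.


Formula: Carbon Stock = Biomass * Carbon Fraction
C = 348.6 t/ha * 0.52
C = 181.3 t C/ha

181.3


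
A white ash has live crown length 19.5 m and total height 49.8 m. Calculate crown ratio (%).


Formula: Crown Ratio = (Crown Length / Total Height) * 100
CR = (19.5 m / 49.8 m) * 100
CR = 0.3916 * 100 = 39.2%

39.2


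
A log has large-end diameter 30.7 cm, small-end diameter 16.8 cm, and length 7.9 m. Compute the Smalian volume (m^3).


Smalian: V = (A1 + A2)/2 * L,  A = pi*(D/200)^2
A1 = pi*(30.7/200)^2 = 0.074023 m^2
A2 = pi*(16.8/200)^2 = 0.022167 m^2
V = (0.074023+0.022167)/2*7.9 = 0.38 m^3

0.38


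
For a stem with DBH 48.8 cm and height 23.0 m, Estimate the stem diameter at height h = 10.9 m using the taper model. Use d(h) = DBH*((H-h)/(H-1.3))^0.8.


Taper: d(h) = DBH * ((H - h) / (H - 1.3))^0.8
Numerator = H - h = 23.0 - 10.9 = 12.1 m
Denominator = H - 1.3 = 23.0 - 1.3 = 21.7 m
Ratio = 12.1 / 21.7 = 0.5576
d = 48.8 * 0.5576^0.8 = 30.6 cm

30.6


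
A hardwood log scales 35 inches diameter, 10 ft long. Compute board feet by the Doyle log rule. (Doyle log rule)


Doyle: BF = (D - 4)^2 * L / 16
Adjusted diameter = 35 - 4 = 31 in
(D-4)^2 = 31^2 = 961
BF = 961 * 10 / 16 = 601 BF

601


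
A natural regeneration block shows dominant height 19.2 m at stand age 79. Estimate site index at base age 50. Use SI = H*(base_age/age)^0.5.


Formula: SI = H_dom * (base_age / age)^0.5
Age ratio = 50 / 79 = 0.63291
sqrt(age_ratio) = 0.79556
SI = 19.2 * 0.79556 = 15.3 m

15.3


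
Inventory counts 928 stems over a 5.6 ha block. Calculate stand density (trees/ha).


Formula: Stand Density = N_trees / Area_ha
Density = 928 trees / 5.6 ha
Density = 166 trees/ha

166


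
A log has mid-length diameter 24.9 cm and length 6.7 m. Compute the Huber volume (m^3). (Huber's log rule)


Huber: V = Am * L,  Am = pi*(Dm/200)^2
Am = pi*(24.9/200)^2 = 0.048695 m^2
V = 0.048695*6.7 = 0.3263 m^3

0.3263


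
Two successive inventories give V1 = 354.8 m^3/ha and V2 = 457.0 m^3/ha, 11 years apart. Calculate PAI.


Formula: PAI = (V_T2 - V_T1) / (T2 - T1)
Volume increment = 457.0 - 354.8 = 102.2 m^3/ha
PAI = 102.2 / 11 = 9.29 m^3/ha/year

9.29


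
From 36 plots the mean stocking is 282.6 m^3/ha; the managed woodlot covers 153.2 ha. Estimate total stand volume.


Formula: Total Volume = Mean Volume per ha * Total Area
Total Volume = 282.6 m^3/ha * 153.2 ha
Total Volume = 43294 m^3

43294


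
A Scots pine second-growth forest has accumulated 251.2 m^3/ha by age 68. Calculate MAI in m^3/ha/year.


Formula: MAI = Total Volume / Stand Age
MAI = 251.2 m^3/ha / 68 years
MAI = 3.69 m^3/ha/year

3.69


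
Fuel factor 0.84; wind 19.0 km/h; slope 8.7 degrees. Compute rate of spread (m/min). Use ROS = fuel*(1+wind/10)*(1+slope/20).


Formula: ROS = fuel * (1 + wind/10) * (1 + slope/20)
Wind factor = 1 + 19.0/10 = 2.9
Slope factor = 1 + 8.7/20 = 1.435
ROS = 0.84 * 2.9 * 1.435 = 3.5 m/min

3.5


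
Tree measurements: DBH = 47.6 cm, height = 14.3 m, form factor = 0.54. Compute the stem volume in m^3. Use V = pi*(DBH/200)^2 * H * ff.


Formula: V = pi * (DBH/200)^2 * H * ff
Radius = DBH/200 = 47.6/200 = 0.238 m
Radius^2 = 0.238^2 = 0.056644 m^2
V = pi * 0.056644 * 14.3 * 0.54
V = 1.374 m^3

1.374


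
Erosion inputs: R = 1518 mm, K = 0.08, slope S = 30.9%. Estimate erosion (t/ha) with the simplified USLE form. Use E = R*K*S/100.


Formula: E = R * K * S / 100  (simplified USLE)
R * K = 1518 * 0.08 = 121.44
E = 121.44 * 30.9 / 100 = 37.52 t/ha

37.52


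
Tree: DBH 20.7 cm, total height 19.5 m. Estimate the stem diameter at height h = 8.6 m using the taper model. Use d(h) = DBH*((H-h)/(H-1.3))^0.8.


Taper: d(h) = DBH * ((H - h) / (H - 1.3))^0.8
Numerator = H - h = 19.5 - 8.6 = 10.9 m
Denominator = H - 1.3 = 19.5 - 1.3 = 18.2 m
Ratio = 10.9 / 18.2 = 0.5989
d = 20.7 * 0.5989^0.8 = 13.7 cm

13.7


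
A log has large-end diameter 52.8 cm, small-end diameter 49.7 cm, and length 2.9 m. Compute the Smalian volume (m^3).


Smalian: V = (A1 + A2)/2 * L,  A = pi*(D/200)^2
A1 = pi*(52.8/200)^2 = 0.218956 m^2
A2 = pi*(49.7/200)^2 = 0.194 m^2
V = (0.218956+0.194)/2*2.9 = 0.5988 m^3

0.5988


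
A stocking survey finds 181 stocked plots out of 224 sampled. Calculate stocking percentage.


Formula: Stocking % = stocked plots / total plots * 100
Stocking = 181 / 224 * 100
Stocking = 0.808 * 100 = 80.8%

80.8


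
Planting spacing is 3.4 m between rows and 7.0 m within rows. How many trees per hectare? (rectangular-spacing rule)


Formula: TPH = 10000 m^2/ha / (spacing_x * spacing_y)
Area per tree = 3.4 m * 7.0 m = 23.8 m^2
TPH = 10000 / 23.8 = 420 trees/ha

420


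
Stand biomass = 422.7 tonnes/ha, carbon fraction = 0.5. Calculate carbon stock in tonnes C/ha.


Formula: Carbon Stock = Biomass * Carbon Fraction
C = 422.7 t/ha * 0.5
C = 211.4 t C/ha

211.4


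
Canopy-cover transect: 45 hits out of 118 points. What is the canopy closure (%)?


Formula: Canopy closure = covered points / total points * 100
Closure = 45 / 118 * 100
Closure = 0.3814 * 100 = 38.1%

38.1


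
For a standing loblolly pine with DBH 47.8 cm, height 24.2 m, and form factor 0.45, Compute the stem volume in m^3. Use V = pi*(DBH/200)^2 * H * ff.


Formula: V = pi * (DBH/200)^2 * H * ff
Radius = DBH/200 = 47.8/200 = 0.239 m
Radius^2 = 0.239^2 = 0.057121 m^2
V = pi * 0.057121 * 24.2 * 0.45
V = 1.954 m^3

1.954


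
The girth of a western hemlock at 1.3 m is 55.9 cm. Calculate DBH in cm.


Formula: DBH = C / pi
DBH = 55.9 / pi
pi = 3.14159...
DBH = 17.8 cm

17.8


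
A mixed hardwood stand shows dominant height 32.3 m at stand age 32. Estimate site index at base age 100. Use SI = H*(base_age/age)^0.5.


Formula: SI = H_dom * (base_age / age)^0.5
Age ratio = 100 / 32 = 3.125
sqrt(age_ratio) = 1.76777
SI = 32.3 * 1.76777 = 57.1 m

57.1


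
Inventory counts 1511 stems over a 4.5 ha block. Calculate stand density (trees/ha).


Formula: Stand Density = N_trees / Area_ha
Density = 1511 trees / 4.5 ha
Density = 336 trees/ha

336


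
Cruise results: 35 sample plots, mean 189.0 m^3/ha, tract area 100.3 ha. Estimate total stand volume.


Formula: Total Volume = Mean Volume per ha * Total Area
Total Volume = 189.0 m^3/ha * 100.3 ha
Total Volume = 18957 m^3

18957


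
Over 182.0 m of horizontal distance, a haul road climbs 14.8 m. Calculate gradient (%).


Formula: Gradient = rise / run * 100
Gradient = 14.8 / 182.0 * 100 = 8.1%

8.1


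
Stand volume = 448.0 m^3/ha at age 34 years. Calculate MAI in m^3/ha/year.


Formula: MAI = Total Volume / Stand Age
MAI = 448.0 m^3/ha / 34 years
MAI = 13.18 m^3/ha/year

13.18


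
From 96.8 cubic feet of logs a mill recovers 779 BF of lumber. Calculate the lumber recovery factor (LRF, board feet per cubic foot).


Formula: LRF = Lumber Output (BF) / Log Input (ft^3)
LRF = 779 BF / 96.8 ft^3
LRF = 8.05 BF/ft^3

8.05


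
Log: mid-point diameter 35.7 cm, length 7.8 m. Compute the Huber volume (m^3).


Huber: V = Am * L,  Am = pi*(Dm/200)^2
Am = pi*(35.7/200)^2 = 0.100098 m^2
V = 0.100098*7.8 = 0.7808 m^3

0.7808


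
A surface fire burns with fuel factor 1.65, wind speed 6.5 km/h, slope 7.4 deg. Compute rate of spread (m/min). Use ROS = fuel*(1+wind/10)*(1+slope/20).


Formula: ROS = fuel * (1 + wind/10) * (1 + slope/20)
Wind factor = 1 + 6.5/10 = 1.65
Slope factor = 1 + 7.4/20 = 1.37
ROS = 1.65 * 1.65 * 1.37 = 3.73 m/min

3.73


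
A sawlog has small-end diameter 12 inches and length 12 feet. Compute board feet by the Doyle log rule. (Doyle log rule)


Doyle: BF = (D - 4)^2 * L / 16
Adjusted diameter = 12 - 4 = 8 in
(D-4)^2 = 8^2 = 64
BF = 64 * 12 / 16 = 48 BF

48


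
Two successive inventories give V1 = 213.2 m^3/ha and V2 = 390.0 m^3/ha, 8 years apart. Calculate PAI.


Formula: PAI = (V_T2 - V_T1) / (T2 - T1)
Volume increment = 390.0 - 213.2 = 176.8 m^3/ha
PAI = 176.8 / 8 = 22.1 m^3/ha/year

22.1


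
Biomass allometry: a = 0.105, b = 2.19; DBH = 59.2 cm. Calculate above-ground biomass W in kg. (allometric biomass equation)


Formula: W = a * DBH^b  (allometric power law)
DBH^b = 59.2^2.19 = 7609.9979
W = 0.105 * 7609.9979 = 799.0 kg

799.0


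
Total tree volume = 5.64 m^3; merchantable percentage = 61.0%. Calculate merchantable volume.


Formula: MV = V_total * (merchantable_pct / 100)
Merchantable fraction = 61.0% / 100 = 0.61
MV = 5.64 m^3 * 0.61 = 3.44 m^3

3.44


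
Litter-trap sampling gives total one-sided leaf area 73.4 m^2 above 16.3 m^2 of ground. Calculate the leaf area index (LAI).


Formula: LAI = total leaf area / ground area  (dimensionless)
LAI = 73.4 m^2 / 16.3 m^2
LAI = 4.5

4.5


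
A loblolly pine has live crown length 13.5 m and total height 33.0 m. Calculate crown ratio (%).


Formula: Crown Ratio = (Crown Length / Total Height) * 100
CR = (13.5 m / 33.0 m) * 100
CR = 0.4091 * 100 = 40.9%

40.9


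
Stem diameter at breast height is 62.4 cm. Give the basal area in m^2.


Formula: BA = pi * (DBH/2)^2 / 10000  (cm^2 to m^2)
Radius = DBH/2 = 62.4/2 = 31.2 cm
BA = pi * 31.2^2 / 10000
   = 3058.152 cm^2 / 10000
   = 0.3058 m^2

0.3058


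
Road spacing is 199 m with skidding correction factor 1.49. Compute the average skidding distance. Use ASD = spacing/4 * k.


Formula: ASD = (spacing / 4) * correction
Uncorrected distance = spacing / 4 = 199 / 4 = 49.75 m
ASD = 49.75 * 1.49 = 74 m

74


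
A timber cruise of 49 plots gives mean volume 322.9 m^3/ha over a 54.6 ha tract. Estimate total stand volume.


Formula: Total Volume = Mean Volume per ha * Total Area
Total Volume = 322.9 m^3/ha * 54.6 ha
Total Volume = 17630 m^3

17630


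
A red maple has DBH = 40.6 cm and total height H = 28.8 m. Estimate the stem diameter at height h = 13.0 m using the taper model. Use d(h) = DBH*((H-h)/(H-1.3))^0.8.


Taper: d(h) = DBH * ((H - h) / (H - 1.3))^0.8
Numerator = H - h = 28.8 - 13.0 = 15.8 m
Denominator = H - 1.3 = 28.8 - 1.3 = 27.5 m
Ratio = 15.8 / 27.5 = 0.57455
d = 40.6 * 0.57455^0.8 = 26.1 cm

26.1


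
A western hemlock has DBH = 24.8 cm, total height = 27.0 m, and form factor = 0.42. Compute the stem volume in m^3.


Formula: V = pi * (DBH/200)^2 * H * ff
Radius = DBH/200 = 24.8/200 = 0.124 m
Radius^2 = 0.124^2 = 0.015376 m^2
V = pi * 0.015376 * 27.0 * 0.42
V = 0.548 m^3

0.548


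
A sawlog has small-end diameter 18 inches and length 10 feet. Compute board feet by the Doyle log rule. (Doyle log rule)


Doyle: BF = (D - 4)^2 * L / 16
Adjusted diameter = 18 - 4 = 14 in
(D-4)^2 = 14^2 = 196
BF = 196 * 10 / 16 = 123 BF

123


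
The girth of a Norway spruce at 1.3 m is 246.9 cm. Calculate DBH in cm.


Formula: DBH = C / pi
DBH = 246.9 / pi
pi = 3.14159...
DBH = 78.6 cm

78.6


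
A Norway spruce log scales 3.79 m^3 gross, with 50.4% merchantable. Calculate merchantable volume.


Formula: MV = V_total * (merchantable_pct / 100)
Merchantable fraction = 50.4% / 100 = 0.504
MV = 3.79 m^3 * 0.504 = 1.91 m^3

1.91


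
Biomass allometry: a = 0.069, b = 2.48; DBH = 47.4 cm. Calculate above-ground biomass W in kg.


Formula: W = a * DBH^b  (allometric power law)
DBH^b = 47.4^2.48 = 14319.5802
W = 0.069 * 14319.5802 = 988.1 kg

988.1


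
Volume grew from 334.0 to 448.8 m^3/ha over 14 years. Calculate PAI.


Formula: PAI = (V_T2 - V_T1) / (T2 - T1)
Volume increment = 448.8 - 334.0 = 114.8 m^3/ha
PAI = 114.8 / 14 = 8.2 m^3/ha/year

8.2


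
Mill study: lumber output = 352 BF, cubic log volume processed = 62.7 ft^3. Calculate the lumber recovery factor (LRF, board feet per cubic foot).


Formula: LRF = Lumber Output (BF) / Log Input (ft^3)
LRF = 352 BF / 62.7 ft^3
LRF = 5.61 BF/ft^3

5.61


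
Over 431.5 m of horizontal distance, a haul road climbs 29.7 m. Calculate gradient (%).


Formula: Gradient = rise / run * 100
Gradient = 29.7 / 431.5 * 100 = 6.9%

6.9


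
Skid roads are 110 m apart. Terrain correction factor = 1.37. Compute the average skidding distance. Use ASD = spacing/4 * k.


Formula: ASD = (spacing / 4) * correction
Uncorrected distance = spacing / 4 = 110 / 4 = 27.5 m
ASD = 27.5 * 1.37 = 38 m

38


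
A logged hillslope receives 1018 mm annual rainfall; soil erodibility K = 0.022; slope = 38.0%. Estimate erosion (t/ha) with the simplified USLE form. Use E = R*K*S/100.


Formula: E = R * K * S / 100  (simplified USLE)
R * K = 1018 * 0.022 = 22.396
E = 22.396 * 38.0 / 100 = 8.51 t/ha

8.51


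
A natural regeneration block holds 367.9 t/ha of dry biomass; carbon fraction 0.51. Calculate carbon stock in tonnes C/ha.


Formula: Carbon Stock = Biomass * Carbon Fraction
C = 367.9 t/ha * 0.51
C = 187.6 t C/ha

187.6


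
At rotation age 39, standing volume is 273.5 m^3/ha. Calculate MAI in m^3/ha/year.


Formula: MAI = Total Volume / Stand Age
MAI = 273.5 m^3/ha / 39 years
MAI = 7.01 m^3/ha/year

7.01


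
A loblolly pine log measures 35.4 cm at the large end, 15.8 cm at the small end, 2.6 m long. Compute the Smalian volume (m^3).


Smalian: V = (A1 + A2)/2 * L,  A = pi*(D/200)^2
A1 = pi*(35.4/200)^2 = 0.098423 m^2
A2 = pi*(15.8/200)^2 = 0.019607 m^2
V = (0.098423+0.019607)/2*2.6 = 0.1534 m^3

0.1534


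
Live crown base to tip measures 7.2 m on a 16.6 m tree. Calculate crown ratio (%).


Formula: Crown Ratio = (Crown Length / Total Height) * 100
CR = (7.2 m / 16.6 m) * 100
CR = 0.4337 * 100 = 43.4%

43.4


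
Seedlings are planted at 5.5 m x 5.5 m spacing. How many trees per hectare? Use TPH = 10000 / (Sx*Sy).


Formula: TPH = 10000 m^2/ha / (spacing_x * spacing_y)
Area per tree = 5.5 m * 5.5 m = 30.25 m^2
TPH = 10000 / 30.25 = 331 trees/ha

331


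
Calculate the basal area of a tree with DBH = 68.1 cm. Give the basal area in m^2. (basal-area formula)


Formula: BA = pi * (DBH/2)^2 / 10000  (cm^2 to m^2)
Radius = DBH/2 = 68.1/2 = 34.05 cm
BA = pi * 34.05^2 / 10000
   = 3642.3704 cm^2 / 10000
   = 0.3642 m^2

0.3642


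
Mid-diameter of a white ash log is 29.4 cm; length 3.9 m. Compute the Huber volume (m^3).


Huber: V = Am * L,  Am = pi*(Dm/200)^2
Am = pi*(29.4/200)^2 = 0.067887 m^2
V = 0.067887*3.9 = 0.2648 m^3

0.2648


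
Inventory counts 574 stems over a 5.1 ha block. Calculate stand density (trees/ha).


Formula: Stand Density = N_trees / Area_ha
Density = 574 trees / 5.1 ha
Density = 113 trees/ha

113


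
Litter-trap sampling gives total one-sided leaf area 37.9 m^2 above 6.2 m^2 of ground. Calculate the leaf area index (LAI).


Formula: LAI = total leaf area / ground area  (dimensionless)
LAI = 37.9 m^2 / 6.2 m^2
LAI = 6.11

6.11


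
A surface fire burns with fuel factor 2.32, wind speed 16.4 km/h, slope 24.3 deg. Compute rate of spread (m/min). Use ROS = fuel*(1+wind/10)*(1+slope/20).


Formula: ROS = fuel * (1 + wind/10) * (1 + slope/20)
Wind factor = 1 + 16.4/10 = 2.64
Slope factor = 1 + 24.3/20 = 2.215
ROS = 2.32 * 2.64 * 2.215 = 13.57 m/min

13.57


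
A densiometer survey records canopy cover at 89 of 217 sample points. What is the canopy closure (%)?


Formula: Canopy closure = covered points / total points * 100
Closure = 89 / 217 * 100
Closure = 0.4101 * 100 = 41.0%

41.0


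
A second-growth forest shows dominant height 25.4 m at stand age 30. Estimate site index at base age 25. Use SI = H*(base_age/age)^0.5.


Formula: SI = H_dom * (base_age / age)^0.5
Age ratio = 25 / 30 = 0.83333
sqrt(age_ratio) = 0.91287
SI = 25.4 * 0.91287 = 23.2 m

23.2


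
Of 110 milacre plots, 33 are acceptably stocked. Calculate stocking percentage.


Formula: Stocking % = stocked plots / total plots * 100
Stocking = 33 / 110 * 100
Stocking = 0.3 * 100 = 30.0%

30.0


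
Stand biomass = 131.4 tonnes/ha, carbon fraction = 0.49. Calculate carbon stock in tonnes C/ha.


Formula: Carbon Stock = Biomass * Carbon Fraction
C = 131.4 t/ha * 0.49
C = 64.4 t C/ha

64.4


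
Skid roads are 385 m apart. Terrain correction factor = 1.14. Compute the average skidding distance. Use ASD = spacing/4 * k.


Formula: ASD = (spacing / 4) * correction
Uncorrected distance = spacing / 4 = 385 / 4 = 96.25 m
ASD = 96.25 * 1.14 = 110 m

110


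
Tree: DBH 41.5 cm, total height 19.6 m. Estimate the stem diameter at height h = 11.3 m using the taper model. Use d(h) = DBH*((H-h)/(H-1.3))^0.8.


Taper: d(h) = DBH * ((H - h) / (H - 1.3))^0.8
Numerator = H - h = 19.6 - 11.3 = 8.3 m
Denominator = H - 1.3 = 19.6 - 1.3 = 18.3 m
Ratio = 8.3 / 18.3 = 0.45355
d = 41.5 * 0.45355^0.8 = 22.0 cm

22.0


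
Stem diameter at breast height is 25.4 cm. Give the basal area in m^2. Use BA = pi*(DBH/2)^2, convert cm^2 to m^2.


Formula: BA = pi * (DBH/2)^2 / 10000  (cm^2 to m^2)
Radius = DBH/2 = 25.4/2 = 12.7 cm
BA = pi * 12.7^2 / 10000
   = 506.7075 cm^2 / 10000
   = 0.0507 m^2

0.0507


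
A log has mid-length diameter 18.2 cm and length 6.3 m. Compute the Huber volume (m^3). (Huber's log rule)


Huber: V = Am * L,  Am = pi*(Dm/200)^2
Am = pi*(18.2/200)^2 = 0.026016 m^2
V = 0.026016*6.3 = 0.1639 m^3

0.1639


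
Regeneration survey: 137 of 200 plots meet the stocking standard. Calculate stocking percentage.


Formula: Stocking % = stocked plots / total plots * 100
Stocking = 137 / 200 * 100
Stocking = 0.685 * 100 = 68.5%

68.5


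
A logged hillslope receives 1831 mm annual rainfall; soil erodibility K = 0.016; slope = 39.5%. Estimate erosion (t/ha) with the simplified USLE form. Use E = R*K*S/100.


Formula: E = R * K * S / 100  (simplified USLE)
R * K = 1831 * 0.016 = 29.296
E = 29.296 * 39.5 / 100 = 11.57 t/ha

11.57


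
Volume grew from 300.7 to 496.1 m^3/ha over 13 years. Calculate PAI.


Formula: PAI = (V_T2 - V_T1) / (T2 - T1)
Volume increment = 496.1 - 300.7 = 195.4 m^3/ha
PAI = 195.4 / 13 = 15.03 m^3/ha/year

15.03
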